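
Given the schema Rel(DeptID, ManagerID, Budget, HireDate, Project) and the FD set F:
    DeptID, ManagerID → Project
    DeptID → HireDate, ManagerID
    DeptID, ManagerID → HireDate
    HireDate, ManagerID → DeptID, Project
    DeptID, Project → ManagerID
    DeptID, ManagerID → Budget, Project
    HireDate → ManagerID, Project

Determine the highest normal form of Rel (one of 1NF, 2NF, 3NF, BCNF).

Candidate keys: {DeptID}, {HireDate}. Prime attributes: {DeptID, HireDate}.
Every FD has a superkey on the left, so the relation is in BCNF.

BCNF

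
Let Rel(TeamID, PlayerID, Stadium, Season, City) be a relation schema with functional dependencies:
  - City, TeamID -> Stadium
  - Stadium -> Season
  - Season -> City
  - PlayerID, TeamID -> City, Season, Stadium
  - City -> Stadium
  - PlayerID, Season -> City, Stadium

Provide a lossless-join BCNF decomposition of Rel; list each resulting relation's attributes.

Candidate key of the original relation: {PlayerID, TeamID}.
Within {City, PlayerID, Season, Stadium, TeamID}: {City, TeamID}⁺ ∩ {City, PlayerID, Season, Stadium, TeamID} = {City, Season, Stadium, TeamID}, not the whole set, so City, TeamID -> Season, Stadium violates BCNF; decompose into {City, Season, Stadium, TeamID} and {City, PlayerID, TeamID}.
Within {City, Season, Stadium, TeamID}: {Stadium}⁺ ∩ {City, Season, Stadium, TeamID} = {City, Season, Stadium}, not the whole set, so Stadium -> City, Season violates BCNF; decompose into {City, Season, Stadium} and {Stadium, TeamID}.
{City, Season, Stadium}: every determinant is a superkey — BCNF.
{Stadium, TeamID}: every determinant is a superkey — BCNF.
{City, PlayerID, TeamID}: every determinant is a superkey — BCNF.

{City, PlayerID, TeamID}; {City, Season, Stadium}; {Stadium, TeamID}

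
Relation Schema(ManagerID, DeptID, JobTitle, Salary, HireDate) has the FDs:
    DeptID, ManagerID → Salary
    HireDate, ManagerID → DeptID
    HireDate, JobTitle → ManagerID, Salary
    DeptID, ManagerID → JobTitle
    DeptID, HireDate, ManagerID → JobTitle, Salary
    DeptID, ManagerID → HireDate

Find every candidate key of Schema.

{DeptID, ManagerID}, {HireDate, JobTitle}, {HireDate, ManagerID}

{DeptID, ManagerID}⁺ = {DeptID, HireDate, JobTitle, ManagerID, Salary} — all of the relation — so {DeptID, ManagerID} is a candidate key.
{HireDate, JobTitle}⁺ = {DeptID, HireDate, JobTitle, ManagerID, Salary} — all of the relation — so {HireDate, JobTitle} is a candidate key.
{HireDate, ManagerID}⁺ = {DeptID, HireDate, JobTitle, ManagerID, Salary} — all of the relation — so {HireDate, ManagerID} is a candidate key.
No proper subset of any of these is a key, and no other minimal superkey exists.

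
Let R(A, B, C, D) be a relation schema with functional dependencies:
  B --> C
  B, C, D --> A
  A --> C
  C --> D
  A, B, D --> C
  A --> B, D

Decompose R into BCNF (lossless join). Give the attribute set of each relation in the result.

Candidate keys of the original relation: {A}, {B}.
Within {A, B, C, D}: {C}⁺ ∩ {A, B, C, D} = {C, D}, not the whole set, so C --> D violates BCNF; decompose into {C, D} and {A, B, C}.
{C, D} is in BCNF.
{A, B, C} is in BCNF.

{A, B, C}; {C, D}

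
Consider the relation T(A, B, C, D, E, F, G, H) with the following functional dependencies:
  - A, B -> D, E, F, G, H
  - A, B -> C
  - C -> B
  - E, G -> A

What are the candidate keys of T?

{A, B}⁺ = {A, B, C, D, E, F, G, H} — all of the relation — so {A, B} is a candidate key.
{A, C}⁺ = {A, B, C, D, E, F, G, H} — all of the relation — so {A, C} is a candidate key.
{B, E, G}⁺ = {A, B, C, D, E, F, G, H} — all of the relation — so {B, E, G} is a candidate key.
{C, E, G}⁺ = {A, B, C, D, E, F, G, H} — all of the relation — so {C, E, G} is a candidate key.
Any other superkey properly contains one of these, so there are no further candidate keys.

{A, B}, {A, C}, {B, E, G}, {C, E, G}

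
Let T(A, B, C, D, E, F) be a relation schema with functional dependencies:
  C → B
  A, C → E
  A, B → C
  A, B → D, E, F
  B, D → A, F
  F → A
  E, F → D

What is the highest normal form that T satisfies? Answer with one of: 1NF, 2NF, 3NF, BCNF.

Candidate keys: {A, B}, {A, C}, {B, D}, {B, F}, {C, D}, {C, F}. Prime attributes: {A, B, C, D, F}.
For C → B we have {C}⁺ = {B, C}; {C} is not a superkey, so BCNF fails.
Since {B} ⊆ prime attributes and every other non-superkey FD also has a prime right side, the schema is in 3NF.

3NF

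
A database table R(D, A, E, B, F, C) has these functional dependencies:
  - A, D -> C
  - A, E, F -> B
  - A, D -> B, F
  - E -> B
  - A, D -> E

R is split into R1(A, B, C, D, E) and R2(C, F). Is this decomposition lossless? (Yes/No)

The shared attributes are {C} and {C}⁺ = {C}.
The closure covers neither R1 nor R2 entirely; the join is not lossless.

No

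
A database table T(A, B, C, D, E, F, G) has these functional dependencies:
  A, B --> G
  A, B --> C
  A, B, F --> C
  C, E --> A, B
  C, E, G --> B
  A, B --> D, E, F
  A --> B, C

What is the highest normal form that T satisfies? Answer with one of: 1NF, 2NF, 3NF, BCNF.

Candidate keys: {A}, {C, E}. Prime attributes: {A, C, E}.
The left-hand side of every FD is a superkey, so BCNF is satisfied.

BCNF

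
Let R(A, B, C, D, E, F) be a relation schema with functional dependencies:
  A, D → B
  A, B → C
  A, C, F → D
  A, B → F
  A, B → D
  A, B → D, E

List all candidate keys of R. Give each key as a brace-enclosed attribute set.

{A} never appears on the right of any FD, so every key must include it.
{A, B}⁺ = {A, B, C, D, E, F} — all of the relation — so {A, B} is a candidate key.
{A, D}⁺ = {A, B, C, D, E, F} — all of the relation — so {A, D} is a candidate key.
{A, C, F}⁺ = {A, B, C, D, E, F} — all of the relation — so {A, C, F} is a candidate key.
These are minimal and exhaustive — every other superkey contains one of them.

{A, B}, {A, C, F}, {A, D}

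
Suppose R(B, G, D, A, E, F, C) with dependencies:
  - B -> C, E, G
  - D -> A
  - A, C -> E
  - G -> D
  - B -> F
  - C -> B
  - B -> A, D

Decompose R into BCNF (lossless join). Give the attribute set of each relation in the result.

Candidate keys of the original relation: {B}, {C}.
In {A, B, C, D, E, F, G}, {D} is not a superkey ({D}⁺ restricted to this set is {A, D}), so split on D -> A into {A, D} and {B, C, D, E, F, G}.
{A, D} is in BCNF.
In {B, C, D, E, F, G}, {G} is not a superkey ({G}⁺ restricted to this set is {D, G}), so split on G -> D into {D, G} and {B, C, E, F, G}.
{D, G} is in BCNF.
{B, C, E, F, G} is in BCNF.

{A, D}; {B, C, E, F, G}; {D, G}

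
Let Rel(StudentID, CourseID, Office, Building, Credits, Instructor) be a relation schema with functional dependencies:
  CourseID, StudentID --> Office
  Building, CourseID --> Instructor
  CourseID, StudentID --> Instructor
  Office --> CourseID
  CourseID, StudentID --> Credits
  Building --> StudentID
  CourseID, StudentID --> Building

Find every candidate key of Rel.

{Building, CourseID}, {Building, Office}, {CourseID, StudentID}, {Office, StudentID}

{Building, CourseID}⁺ = {Building, CourseID, Credits, Instructor, Office, StudentID}, which is every attribute, so {Building, CourseID} is a candidate key.
{Building, Office}⁺ = {Building, CourseID, Credits, Instructor, Office, StudentID}, which is every attribute, so {Building, Office} is a candidate key.
{CourseID, StudentID}⁺ = {Building, CourseID, Credits, Instructor, Office, StudentID}, which is every attribute, so {CourseID, StudentID} is a candidate key.
{Office, StudentID}⁺ = {Building, CourseID, Credits, Instructor, Office, StudentID}, which is every attribute, so {Office, StudentID} is a candidate key.
No proper subset of any of these is a key, and no other minimal superkey exists.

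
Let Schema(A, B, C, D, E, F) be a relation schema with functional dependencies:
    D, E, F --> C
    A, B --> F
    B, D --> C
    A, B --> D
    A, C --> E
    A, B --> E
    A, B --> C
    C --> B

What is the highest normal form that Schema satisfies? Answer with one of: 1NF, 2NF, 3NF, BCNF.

Candidate keys: {A, B}, {A, C}, {A, D, E, F}. Prime attributes: {A, B, C, D, E, F}.
D, E, F --> C: {D, E, F}⁺ = {B, C, D, E, F}, which is not all of the attributes, so the left side is not a superkey — BCNF is violated.
Its right-hand attributes {C} are all prime, as are those of every other non-superkey FD — the relation is in 3NF.

3NF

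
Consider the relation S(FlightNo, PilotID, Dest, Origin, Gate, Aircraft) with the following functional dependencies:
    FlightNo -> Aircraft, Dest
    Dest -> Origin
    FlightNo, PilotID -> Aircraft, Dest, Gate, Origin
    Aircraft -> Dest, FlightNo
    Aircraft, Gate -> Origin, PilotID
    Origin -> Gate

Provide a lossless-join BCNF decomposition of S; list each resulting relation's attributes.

{Aircraft, Dest, FlightNo, PilotID}; {Dest, Origin}; {Gate, Origin}

Candidate keys of the original relation: {Aircraft}, {FlightNo}.
{Aircraft, Dest, FlightNo, Gate, Origin, PilotID}: {Dest} determines {Dest, Gate, Origin} here but is not a superkey — split on Dest -> Gate, Origin, giving {Dest, Gate, Origin} and {Aircraft, Dest, FlightNo, PilotID}.
{Dest, Gate, Origin}: {Origin} determines {Gate, Origin} here but is not a superkey — split on Origin -> Gate, giving {Gate, Origin} and {Dest, Origin}.
{Gate, Origin}: every determinant is a superkey — BCNF.
{Dest, Origin}: every determinant is a superkey — BCNF.
{Aircraft, Dest, FlightNo, PilotID}: every determinant is a superkey — BCNF.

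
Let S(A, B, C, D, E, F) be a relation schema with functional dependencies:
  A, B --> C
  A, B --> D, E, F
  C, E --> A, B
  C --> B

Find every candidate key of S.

Closure of {A, B} is {A, B, C, D, E, F}, the whole schema; {A, B} is a candidate key.
Closure of {A, C} is {A, B, C, D, E, F}, the whole schema; {A, C} is a candidate key.
Closure of {C, E} is {A, B, C, D, E, F}, the whole schema; {C, E} is a candidate key.
No proper subset of any of these is a key, and no other minimal superkey exists.

{A, B}, {A, C}, {C, E}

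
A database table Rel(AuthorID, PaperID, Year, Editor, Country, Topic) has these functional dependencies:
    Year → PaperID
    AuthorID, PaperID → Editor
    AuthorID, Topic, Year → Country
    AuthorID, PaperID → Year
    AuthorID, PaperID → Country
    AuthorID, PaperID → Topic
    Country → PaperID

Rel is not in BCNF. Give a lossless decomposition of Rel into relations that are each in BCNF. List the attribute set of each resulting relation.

Candidate keys of the original relation: {AuthorID, Country}, {AuthorID, PaperID}, {AuthorID, Year}.
{AuthorID, Country, Editor, PaperID, Topic, Year}: {Year} determines {PaperID, Year} here but is not a superkey — split on Year → PaperID, giving {PaperID, Year} and {AuthorID, Country, Editor, Topic, Year}.
{PaperID, Year} has no BCNF violation.
{AuthorID, Country, Editor, Topic, Year} has no BCNF violation.

{AuthorID, Country, Editor, Topic, Year}; {PaperID, Year}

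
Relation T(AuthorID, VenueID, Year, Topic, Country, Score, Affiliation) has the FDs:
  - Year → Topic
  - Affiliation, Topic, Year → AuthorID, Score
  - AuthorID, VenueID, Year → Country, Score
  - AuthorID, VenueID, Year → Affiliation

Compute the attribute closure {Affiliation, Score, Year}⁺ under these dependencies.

Start with {Affiliation, Score, Year}.
Year → Topic applies; add {Topic} → now {Affiliation, Score, Topic, Year}.
Affiliation, Topic, Year → AuthorID, Score applies; add {AuthorID} → now {Affiliation, AuthorID, Score, Topic, Year}.
No further FD applies.

{Affiliation, AuthorID, Score, Topic, Year}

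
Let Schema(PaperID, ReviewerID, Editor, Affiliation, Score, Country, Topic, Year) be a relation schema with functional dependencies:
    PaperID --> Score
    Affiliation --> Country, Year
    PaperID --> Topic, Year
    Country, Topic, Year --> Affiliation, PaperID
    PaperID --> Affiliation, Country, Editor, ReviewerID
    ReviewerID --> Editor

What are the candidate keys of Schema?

{Affiliation, Topic}, {Country, Topic, Year}, {PaperID}

{PaperID}⁺ = {Affiliation, Country, Editor, PaperID, ReviewerID, Score, Topic, Year}, which is every attribute, so {PaperID} is a candidate key.
{Affiliation, Topic}⁺ = {Affiliation, Country, Editor, PaperID, ReviewerID, Score, Topic, Year}, which is every attribute, so {Affiliation, Topic} is a candidate key.
{Country, Topic, Year}⁺ = {Affiliation, Country, Editor, PaperID, ReviewerID, Score, Topic, Year}, which is every attribute, so {Country, Topic, Year} is a candidate key.
These are minimal and exhaustive — every other superkey contains one of them.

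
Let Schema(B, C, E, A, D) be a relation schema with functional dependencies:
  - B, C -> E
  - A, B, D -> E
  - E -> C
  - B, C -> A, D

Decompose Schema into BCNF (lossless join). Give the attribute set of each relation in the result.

Candidate keys of the original relation: {A, B, D}, {B, C}, {B, E}.
In {A, B, C, D, E}, {E} is not a superkey ({E}⁺ restricted to this set is {C, E}), so split on E -> C into {C, E} and {A, B, D, E}.
{C, E} has no BCNF violation.
{A, B, D, E} has no BCNF violation.

{A, B, D, E}; {C, E}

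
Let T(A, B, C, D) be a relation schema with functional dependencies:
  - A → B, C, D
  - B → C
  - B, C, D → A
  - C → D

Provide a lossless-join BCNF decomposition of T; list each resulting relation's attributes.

{A, B, C}; {C, D}

Candidate keys of the original relation: {A}, {B}.
Within {A, B, C, D}: {C}⁺ ∩ {A, B, C, D} = {C, D}, not the whole set, so C → D violates BCNF; decompose into {C, D} and {A, B, C}.
{C, D} is in BCNF.
{A, B, C} is in BCNF.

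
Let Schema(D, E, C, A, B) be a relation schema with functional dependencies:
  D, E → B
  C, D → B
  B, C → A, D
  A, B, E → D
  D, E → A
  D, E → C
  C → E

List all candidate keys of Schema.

{A, B, E}, {B, C}, {C, D}, {D, E}

Closure of {B, C} is {A, B, C, D, E}, the whole schema; {B, C} is a candidate key.
Closure of {C, D} is {A, B, C, D, E}, the whole schema; {C, D} is a candidate key.
Closure of {D, E} is {A, B, C, D, E}, the whole schema; {D, E} is a candidate key.
Closure of {A, B, E} is {A, B, C, D, E}, the whole schema; {A, B, E} is a candidate key.
These are minimal and exhaustive — every other superkey contains one of them.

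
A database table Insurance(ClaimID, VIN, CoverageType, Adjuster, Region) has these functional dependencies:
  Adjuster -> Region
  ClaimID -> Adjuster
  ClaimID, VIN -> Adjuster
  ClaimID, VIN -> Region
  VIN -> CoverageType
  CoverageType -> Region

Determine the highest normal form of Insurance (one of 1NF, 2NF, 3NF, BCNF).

1NF

Candidate key: {ClaimID, VIN}. Prime attributes: {ClaimID, VIN}.
Adjuster -> Region breaks BCNF: {Adjuster}⁺ = {Adjuster, Region}, so {Adjuster} is not a superkey.
Because {Region} is non-prime and the left side of Adjuster -> Region is not a superkey, the relation is not in 3NF.
Since {ClaimID} ⊂ {ClaimID, VIN} and {ClaimID}⁺ ⊇ {Adjuster, Region} with {Adjuster, Region} non-prime, there is a partial dependency; 2NF fails.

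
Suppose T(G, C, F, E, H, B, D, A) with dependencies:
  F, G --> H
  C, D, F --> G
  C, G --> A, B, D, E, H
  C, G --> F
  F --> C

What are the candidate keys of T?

{C, G}, {D, F}, {F, G}

{C, G}⁺ = {A, B, C, D, E, F, G, H}, which is every attribute, so {C, G} is a candidate key.
{D, F}⁺ = {A, B, C, D, E, F, G, H}, which is every attribute, so {D, F} is a candidate key.
{F, G}⁺ = {A, B, C, D, E, F, G, H}, which is every attribute, so {F, G} is a candidate key.
Any other superkey properly contains one of these, so there are no further candidate keys.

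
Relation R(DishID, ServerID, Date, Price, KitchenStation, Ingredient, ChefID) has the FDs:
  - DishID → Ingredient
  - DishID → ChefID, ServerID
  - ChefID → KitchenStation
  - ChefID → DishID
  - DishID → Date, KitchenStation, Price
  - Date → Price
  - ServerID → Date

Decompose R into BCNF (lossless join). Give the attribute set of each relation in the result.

Candidate keys of the original relation: {ChefID}, {DishID}.
In {ChefID, Date, DishID, Ingredient, KitchenStation, Price, ServerID}, {Date} is not a superkey ({Date}⁺ restricted to this set is {Date, Price}), so split on Date → Price into {Date, Price} and {ChefID, Date, DishID, Ingredient, KitchenStation, ServerID}.
{Date, Price} has no BCNF violation.
In {ChefID, Date, DishID, Ingredient, KitchenStation, ServerID}, {ServerID} is not a superkey ({ServerID}⁺ restricted to this set is {Date, ServerID}), so split on ServerID → Date into {Date, ServerID} and {ChefID, DishID, Ingredient, KitchenStation, ServerID}.
{Date, ServerID} has no BCNF violation.
{ChefID, DishID, Ingredient, KitchenStation, ServerID} has no BCNF violation.

{ChefID, DishID, Ingredient, KitchenStation, ServerID}; {Date, Price}; {Date, ServerID}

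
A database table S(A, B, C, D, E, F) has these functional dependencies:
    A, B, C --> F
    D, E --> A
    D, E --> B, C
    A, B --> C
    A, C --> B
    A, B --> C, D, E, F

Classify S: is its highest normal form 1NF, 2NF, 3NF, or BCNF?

BCNF

Candidate keys: {A, B}, {A, C}, {D, E}. Prime attributes: {A, B, C, D, E}.
The left-hand side of every FD is a superkey, so BCNF is satisfied.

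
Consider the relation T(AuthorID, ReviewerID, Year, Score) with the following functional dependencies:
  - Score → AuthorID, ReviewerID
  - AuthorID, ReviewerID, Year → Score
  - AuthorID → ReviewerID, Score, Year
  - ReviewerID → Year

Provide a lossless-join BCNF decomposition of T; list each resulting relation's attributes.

Candidate keys of the original relation: {AuthorID}, {Score}.
{AuthorID, ReviewerID, Score, Year}: {ReviewerID} determines {ReviewerID, Year} here but is not a superkey — split on ReviewerID → Year, giving {ReviewerID, Year} and {AuthorID, ReviewerID, Score}.
{ReviewerID, Year} has no BCNF violation.
{AuthorID, ReviewerID, Score} has no BCNF violation.

{AuthorID, ReviewerID, Score}; {ReviewerID, Year}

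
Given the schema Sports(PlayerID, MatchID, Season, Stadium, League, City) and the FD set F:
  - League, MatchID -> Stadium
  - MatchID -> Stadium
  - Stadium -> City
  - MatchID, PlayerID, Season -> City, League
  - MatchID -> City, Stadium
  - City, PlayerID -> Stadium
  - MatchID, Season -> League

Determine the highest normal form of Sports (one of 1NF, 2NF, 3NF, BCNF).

1NF

Candidate key: {MatchID, PlayerID, Season}. Prime attributes: {MatchID, PlayerID, Season}.
For League, MatchID -> Stadium we have {League, MatchID}⁺ = {City, League, MatchID, Stadium}; {League, MatchID} is not a superkey, so BCNF fails.
League, MatchID -> Stadium determines the non-prime attribute {Stadium} from a non-superkey — 3NF is violated.
The proper key subset {MatchID} of {MatchID, PlayerID, Season} determines non-prime {City, Stadium}, so the relation is not even in 2NF.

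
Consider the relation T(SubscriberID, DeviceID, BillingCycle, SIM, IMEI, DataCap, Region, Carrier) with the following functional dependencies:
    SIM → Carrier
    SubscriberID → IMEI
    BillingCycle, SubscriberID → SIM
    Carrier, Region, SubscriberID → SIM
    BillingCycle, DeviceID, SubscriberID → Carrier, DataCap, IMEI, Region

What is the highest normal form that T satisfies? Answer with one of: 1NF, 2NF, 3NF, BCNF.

1NF

Candidate key: {BillingCycle, DeviceID, SubscriberID}. Prime attributes: {BillingCycle, DeviceID, SubscriberID}.
For SIM → Carrier we have {SIM}⁺ = {Carrier, SIM}; {SIM} is not a superkey, so BCNF fails.
Because {Carrier} is non-prime and the left side of SIM → Carrier is not a superkey, the relation is not in 3NF.
The proper key subset {SubscriberID} of {BillingCycle, DeviceID, SubscriberID} determines non-prime {IMEI}, so the relation is not even in 2NF.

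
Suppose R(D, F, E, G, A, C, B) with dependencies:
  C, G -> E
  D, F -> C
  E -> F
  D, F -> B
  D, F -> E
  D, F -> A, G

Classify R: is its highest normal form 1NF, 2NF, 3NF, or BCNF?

Candidate keys: {C, D, G}, {D, E}, {D, F}. Prime attributes: {C, D, E, F, G}.
For C, G -> E we have {C, G}⁺ = {C, E, F, G}; {C, G} is not a superkey, so BCNF fails.
Its right-hand attributes {E} are all prime, as are those of every other non-superkey FD — the relation is in 3NF.

3NF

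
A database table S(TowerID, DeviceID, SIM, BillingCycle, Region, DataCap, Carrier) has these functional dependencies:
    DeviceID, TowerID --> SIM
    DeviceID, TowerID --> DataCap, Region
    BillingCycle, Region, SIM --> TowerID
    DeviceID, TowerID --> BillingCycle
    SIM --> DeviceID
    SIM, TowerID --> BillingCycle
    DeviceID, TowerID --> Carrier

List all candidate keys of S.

{BillingCycle, Region, SIM}, {DeviceID, TowerID}, {SIM, TowerID}

{DeviceID, TowerID}⁺ = {BillingCycle, Carrier, DataCap, DeviceID, Region, SIM, TowerID}, which is every attribute, so {DeviceID, TowerID} is a candidate key.
{SIM, TowerID}⁺ = {BillingCycle, Carrier, DataCap, DeviceID, Region, SIM, TowerID}, which is every attribute, so {SIM, TowerID} is a candidate key.
{BillingCycle, Region, SIM}⁺ = {BillingCycle, Carrier, DataCap, DeviceID, Region, SIM, TowerID}, which is every attribute, so {BillingCycle, Region, SIM} is a candidate key.
These are minimal and exhaustive — every other superkey contains one of them.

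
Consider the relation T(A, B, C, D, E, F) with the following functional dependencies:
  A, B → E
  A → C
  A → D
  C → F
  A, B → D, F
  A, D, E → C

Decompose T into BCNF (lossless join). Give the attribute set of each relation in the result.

{A, B, E}; {A, C, D}; {C, F}

Candidate key of the original relation: {A, B}.
Within {A, B, C, D, E, F}: {A}⁺ ∩ {A, B, C, D, E, F} = {A, C, D, F}, not the whole set, so A → C, D, F violates BCNF; decompose into {A, C, D, F} and {A, B, E}.
Within {A, C, D, F}: {C}⁺ ∩ {A, C, D, F} = {C, F}, not the whole set, so C → F violates BCNF; decompose into {C, F} and {A, C, D}.
{C, F} is in BCNF.
{A, C, D} is in BCNF.
{A, B, E} is in BCNF.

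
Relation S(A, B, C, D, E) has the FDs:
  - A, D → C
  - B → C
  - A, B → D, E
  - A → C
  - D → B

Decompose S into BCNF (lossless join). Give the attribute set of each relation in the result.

{A, D, E}; {B, C}; {B, D}

Candidate keys of the original relation: {A, B}, {A, D}.
{A, B, C, D, E}: {B} determines {B, C} here but is not a superkey — split on B → C, giving {B, C} and {A, B, D, E}.
{B, C} has no BCNF violation.
{A, B, D, E}: {D} determines {B, D} here but is not a superkey — split on D → B, giving {B, D} and {A, D, E}.
{B, D} has no BCNF violation.
{A, D, E} has no BCNF violation.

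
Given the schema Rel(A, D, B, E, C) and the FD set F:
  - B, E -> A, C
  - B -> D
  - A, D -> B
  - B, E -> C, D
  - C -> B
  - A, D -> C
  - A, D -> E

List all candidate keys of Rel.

{A, B} is a candidate key since {A, B}⁺ = {A, B, C, D, E} covers every attribute.
{A, C} is a candidate key since {A, C}⁺ = {A, B, C, D, E} covers every attribute.
{A, D} is a candidate key since {A, D}⁺ = {A, B, C, D, E} covers every attribute.
{B, E} is a candidate key since {B, E}⁺ = {A, B, C, D, E} covers every attribute.
{C, E} is a candidate key since {C, E}⁺ = {A, B, C, D, E} covers every attribute.
No proper subset of any of these is a key, and no other minimal superkey exists.

{A, B}, {A, C}, {A, D}, {B, E}, {C, E}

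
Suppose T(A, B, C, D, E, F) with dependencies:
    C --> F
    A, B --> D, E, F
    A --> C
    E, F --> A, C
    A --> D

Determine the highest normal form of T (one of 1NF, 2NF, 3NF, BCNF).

1NF

Candidate keys: {A, B}, {B, C, E}, {B, E, F}. Prime attributes: {A, B, C, E, F}.
C --> F: {C}⁺ = {C, F}, which is not all of the attributes, so the left side is not a superkey — BCNF is violated.
A --> D has non-prime {D} on the right and a non-superkey on the left, so 3NF fails.
{A} is a proper subset of the key {A, B}, and {A}⁺ contains the non-prime attribute {D} — a partial dependency, so 2NF is violated.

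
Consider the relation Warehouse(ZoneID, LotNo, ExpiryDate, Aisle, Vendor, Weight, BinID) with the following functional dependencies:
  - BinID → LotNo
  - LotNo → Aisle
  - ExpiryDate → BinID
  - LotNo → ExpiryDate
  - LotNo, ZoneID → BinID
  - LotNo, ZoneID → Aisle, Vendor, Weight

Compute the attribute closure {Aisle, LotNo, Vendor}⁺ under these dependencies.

{Aisle, BinID, ExpiryDate, LotNo, Vendor}

Start with {Aisle, LotNo, Vendor}.
LotNo → ExpiryDate applies; add {ExpiryDate} → now {Aisle, ExpiryDate, LotNo, Vendor}.
ExpiryDate → BinID applies; add {BinID} → now {Aisle, BinID, ExpiryDate, LotNo, Vendor}.
No further FD applies.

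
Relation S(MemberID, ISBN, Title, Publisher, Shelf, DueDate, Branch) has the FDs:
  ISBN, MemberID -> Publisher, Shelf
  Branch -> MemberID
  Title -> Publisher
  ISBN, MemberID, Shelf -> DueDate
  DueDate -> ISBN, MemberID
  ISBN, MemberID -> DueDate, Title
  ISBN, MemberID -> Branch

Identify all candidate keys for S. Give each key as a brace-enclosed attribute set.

{DueDate}⁺ = {Branch, DueDate, ISBN, MemberID, Publisher, Shelf, Title} — all of the relation — so {DueDate} is a candidate key.
{Branch, ISBN}⁺ = {Branch, DueDate, ISBN, MemberID, Publisher, Shelf, Title} — all of the relation — so {Branch, ISBN} is a candidate key.
{ISBN, MemberID}⁺ = {Branch, DueDate, ISBN, MemberID, Publisher, Shelf, Title} — all of the relation — so {ISBN, MemberID} is a candidate key.
Any other superkey properly contains one of these, so there are no further candidate keys.

{Branch, ISBN}, {DueDate}, {ISBN, MemberID}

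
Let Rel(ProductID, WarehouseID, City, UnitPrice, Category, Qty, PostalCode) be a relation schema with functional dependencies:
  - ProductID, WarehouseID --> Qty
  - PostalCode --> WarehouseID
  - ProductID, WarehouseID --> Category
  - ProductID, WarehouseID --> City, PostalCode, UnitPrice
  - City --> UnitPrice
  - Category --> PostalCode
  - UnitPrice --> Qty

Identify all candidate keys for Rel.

{Category, ProductID}, {PostalCode, ProductID}, {ProductID, WarehouseID}

Attributes never on any right-hand side: {ProductID} — every candidate key must contain it.
{Category, ProductID}⁺ = {Category, City, PostalCode, ProductID, Qty, UnitPrice, WarehouseID} — all of the relation — so {Category, ProductID} is a candidate key.
{PostalCode, ProductID}⁺ = {Category, City, PostalCode, ProductID, Qty, UnitPrice, WarehouseID} — all of the relation — so {PostalCode, ProductID} is a candidate key.
{ProductID, WarehouseID}⁺ = {Category, City, PostalCode, ProductID, Qty, UnitPrice, WarehouseID} — all of the relation — so {ProductID, WarehouseID} is a candidate key.
Any other superkey properly contains one of these, so there are no further candidate keys.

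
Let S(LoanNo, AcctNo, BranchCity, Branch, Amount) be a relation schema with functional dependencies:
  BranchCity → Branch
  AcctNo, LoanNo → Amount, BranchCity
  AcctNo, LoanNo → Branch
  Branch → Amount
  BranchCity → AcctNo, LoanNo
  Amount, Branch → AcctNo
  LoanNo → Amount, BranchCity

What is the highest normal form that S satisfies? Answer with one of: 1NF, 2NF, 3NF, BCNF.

Candidate keys: {BranchCity}, {LoanNo}. Prime attributes: {BranchCity, LoanNo}.
Branch → Amount: {Branch}⁺ = {AcctNo, Amount, Branch}, which is not all of the attributes, so the left side is not a superkey — BCNF is violated.
Because {Amount} is non-prime and the left side of Branch → Amount is not a superkey, the relation is not in 3NF.
With only single-attribute keys there can be no partial dependency, so 2NF holds.

2NF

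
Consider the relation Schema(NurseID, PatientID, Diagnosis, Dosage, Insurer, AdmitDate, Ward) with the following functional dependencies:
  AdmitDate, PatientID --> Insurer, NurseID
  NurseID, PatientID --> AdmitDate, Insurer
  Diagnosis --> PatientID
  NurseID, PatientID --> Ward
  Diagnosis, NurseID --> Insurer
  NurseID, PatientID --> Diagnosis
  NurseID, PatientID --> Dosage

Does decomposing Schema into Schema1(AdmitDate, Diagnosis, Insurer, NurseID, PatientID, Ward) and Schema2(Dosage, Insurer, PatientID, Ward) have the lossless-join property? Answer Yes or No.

The shared attributes are {Insurer, PatientID, Ward} and {Insurer, PatientID, Ward}⁺ = {Insurer, PatientID, Ward}.
The closure covers neither Schema1 nor Schema2 entirely; the join is not lossless.

No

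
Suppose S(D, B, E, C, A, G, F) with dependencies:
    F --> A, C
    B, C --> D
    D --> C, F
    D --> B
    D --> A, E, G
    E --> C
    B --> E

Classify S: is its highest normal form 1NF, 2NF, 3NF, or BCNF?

2NF

Candidate keys: {B}, {D}. Prime attributes: {B, D}.
F --> A, C breaks BCNF: {F}⁺ = {A, C, F}, so {F} is not a superkey.
F --> A, C determines the non-prime attributes {A, C} from a non-superkey — 3NF is violated.
With only single-attribute keys there can be no partial dependency, so 2NF holds.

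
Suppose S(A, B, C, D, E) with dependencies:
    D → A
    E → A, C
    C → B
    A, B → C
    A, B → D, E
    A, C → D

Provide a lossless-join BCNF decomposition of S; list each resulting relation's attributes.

Candidate keys of the original relation: {A, B}, {A, C}, {B, D}, {C, D}, {E}.
{A, B, C, D, E}: {D} determines {A, D} here but is not a superkey — split on D → A, giving {A, D} and {B, C, D, E}.
{A, D}: every determinant is a superkey — BCNF.
{B, C, D, E}: {C} determines {B, C} here but is not a superkey — split on C → B, giving {B, C} and {C, D, E}.
{B, C}: every determinant is a superkey — BCNF.
{C, D, E}: every determinant is a superkey — BCNF.

{A, D}; {B, C}; {C, D, E}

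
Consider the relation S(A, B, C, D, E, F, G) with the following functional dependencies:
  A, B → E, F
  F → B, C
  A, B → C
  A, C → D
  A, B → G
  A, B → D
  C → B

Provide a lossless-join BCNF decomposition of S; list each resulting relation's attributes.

{A, D, E, F, G}; {B, C}; {C, F}

Candidate keys of the original relation: {A, B}, {A, C}, {A, F}.
{A, B, C, D, E, F, G}: {F} determines {B, C, F} here but is not a superkey — split on F → B, C, giving {B, C, F} and {A, D, E, F, G}.
{B, C, F}: {C} determines {B, C} here but is not a superkey — split on C → B, giving {B, C} and {C, F}.
{B, C} has no BCNF violation.
{C, F} has no BCNF violation.
{A, D, E, F, G} has no BCNF violation.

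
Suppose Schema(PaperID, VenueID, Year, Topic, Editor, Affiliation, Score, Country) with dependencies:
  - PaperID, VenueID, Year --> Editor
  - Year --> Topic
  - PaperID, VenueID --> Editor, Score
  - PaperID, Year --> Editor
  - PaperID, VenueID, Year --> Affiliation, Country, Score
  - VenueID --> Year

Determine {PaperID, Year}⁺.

Start with {PaperID, Year}.
Year --> Topic applies; add {Topic} → now {PaperID, Topic, Year}.
PaperID, Year --> Editor applies; add {Editor} → now {Editor, PaperID, Topic, Year}.
No further FD applies.

{Editor, PaperID, Topic, Year}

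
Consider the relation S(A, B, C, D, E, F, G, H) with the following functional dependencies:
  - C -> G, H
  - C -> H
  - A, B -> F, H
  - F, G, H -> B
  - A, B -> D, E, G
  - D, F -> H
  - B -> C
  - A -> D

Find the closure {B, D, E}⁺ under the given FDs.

{B, C, D, E, G, H}

Start with {B, D, E}.
B -> C applies; add {C} → now {B, C, D, E}.
C -> G, H applies; add {G, H} → now {B, C, D, E, G, H}.
No further FD applies.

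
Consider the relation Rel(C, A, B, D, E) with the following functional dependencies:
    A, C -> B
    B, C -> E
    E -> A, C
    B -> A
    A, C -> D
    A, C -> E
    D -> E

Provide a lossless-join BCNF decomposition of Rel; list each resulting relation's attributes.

{A, B}; {B, C, D, E}

Candidate keys of the original relation: {A, C}, {B, C}, {D}, {E}.
In {A, B, C, D, E}, {B} is not a superkey ({B}⁺ restricted to this set is {A, B}), so split on B -> A into {A, B} and {B, C, D, E}.
{A, B}: every determinant is a superkey — BCNF.
{B, C, D, E}: every determinant is a superkey — BCNF.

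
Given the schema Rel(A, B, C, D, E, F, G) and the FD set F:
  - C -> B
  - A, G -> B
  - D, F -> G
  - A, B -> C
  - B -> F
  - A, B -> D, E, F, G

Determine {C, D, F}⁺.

Start with {C, D, F}.
C -> B applies; add {B} → now {B, C, D, F}.
D, F -> G applies; add {G} → now {B, C, D, F, G}.
No further FD applies.

{B, C, D, F, G}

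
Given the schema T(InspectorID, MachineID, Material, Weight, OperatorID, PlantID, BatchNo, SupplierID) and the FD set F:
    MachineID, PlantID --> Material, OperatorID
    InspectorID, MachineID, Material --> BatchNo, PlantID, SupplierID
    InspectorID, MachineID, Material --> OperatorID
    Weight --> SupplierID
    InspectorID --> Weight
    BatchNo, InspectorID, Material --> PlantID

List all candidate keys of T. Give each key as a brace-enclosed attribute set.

{InspectorID, MachineID, Material}, {InspectorID, MachineID, PlantID}

{InspectorID, MachineID} never appear on the right of any FD, so every key must include all of them.
{InspectorID, MachineID, Material} is a candidate key since {InspectorID, MachineID, Material}⁺ = {BatchNo, InspectorID, MachineID, Material, OperatorID, PlantID, SupplierID, Weight} covers every attribute.
{InspectorID, MachineID, PlantID} is a candidate key since {InspectorID, MachineID, PlantID}⁺ = {BatchNo, InspectorID, MachineID, Material, OperatorID, PlantID, SupplierID, Weight} covers every attribute.
No proper subset of any of these is a key, and no other minimal superkey exists.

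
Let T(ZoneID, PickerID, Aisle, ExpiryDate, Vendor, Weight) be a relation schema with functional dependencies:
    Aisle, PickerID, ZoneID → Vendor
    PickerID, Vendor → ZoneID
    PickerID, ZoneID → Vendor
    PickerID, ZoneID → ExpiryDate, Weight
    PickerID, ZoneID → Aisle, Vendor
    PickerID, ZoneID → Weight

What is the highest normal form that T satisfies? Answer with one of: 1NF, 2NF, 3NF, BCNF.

BCNF

Candidate keys: {PickerID, Vendor}, {PickerID, ZoneID}. Prime attributes: {PickerID, Vendor, ZoneID}.
Every FD has a superkey on the left, so the relation is in BCNF.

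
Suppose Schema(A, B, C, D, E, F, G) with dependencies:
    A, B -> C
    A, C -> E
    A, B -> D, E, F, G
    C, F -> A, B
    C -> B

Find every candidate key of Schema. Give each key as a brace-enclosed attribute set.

{A, B} is a candidate key since {A, B}⁺ = {A, B, C, D, E, F, G} covers every attribute.
{A, C} is a candidate key since {A, C}⁺ = {A, B, C, D, E, F, G} covers every attribute.
{C, F} is a candidate key since {C, F}⁺ = {A, B, C, D, E, F, G} covers every attribute.
These are minimal and exhaustive — every other superkey contains one of them.

{A, B}, {A, C}, {C, F}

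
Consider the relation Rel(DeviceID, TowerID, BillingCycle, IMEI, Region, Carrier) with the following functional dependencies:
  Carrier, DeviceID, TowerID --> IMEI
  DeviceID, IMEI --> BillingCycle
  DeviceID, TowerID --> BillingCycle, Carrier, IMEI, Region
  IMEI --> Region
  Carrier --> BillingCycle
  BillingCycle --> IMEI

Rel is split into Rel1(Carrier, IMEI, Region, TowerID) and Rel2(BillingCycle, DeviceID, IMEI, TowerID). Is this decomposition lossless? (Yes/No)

No

Rel1 ∩ Rel2 = {IMEI, TowerID}; its closure under F is {IMEI, Region, TowerID}.
The closure covers neither Rel1 nor Rel2 entirely; the join is not lossless.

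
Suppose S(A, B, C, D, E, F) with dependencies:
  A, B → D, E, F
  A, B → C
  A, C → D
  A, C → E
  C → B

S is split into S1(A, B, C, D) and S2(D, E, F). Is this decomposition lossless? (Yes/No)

The shared attributes are {D} and {D}⁺ = {D}.
The closure covers neither S1 nor S2 entirely; the join is not lossless.

No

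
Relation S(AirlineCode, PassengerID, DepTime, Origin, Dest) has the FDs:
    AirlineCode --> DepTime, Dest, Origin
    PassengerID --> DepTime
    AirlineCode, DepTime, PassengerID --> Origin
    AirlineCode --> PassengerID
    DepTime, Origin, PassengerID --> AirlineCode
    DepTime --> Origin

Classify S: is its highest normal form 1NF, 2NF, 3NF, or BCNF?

2NF

Candidate keys: {AirlineCode}, {PassengerID}. Prime attributes: {AirlineCode, PassengerID}.
DepTime --> Origin: {DepTime}⁺ = {DepTime, Origin}, which is not all of the attributes, so the left side is not a superkey — BCNF is violated.
DepTime --> Origin has non-prime {Origin} on the right and a non-superkey on the left, so 3NF fails.
With only single-attribute keys there can be no partial dependency, so 2NF holds.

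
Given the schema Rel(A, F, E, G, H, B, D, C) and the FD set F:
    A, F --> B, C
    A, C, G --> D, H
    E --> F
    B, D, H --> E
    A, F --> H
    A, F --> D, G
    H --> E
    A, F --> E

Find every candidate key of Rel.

{A, C, G}, {A, E}, {A, F}, {A, H}

No FD produces {A}, so it must be in every candidate key.
{A, E}⁺ = {A, B, C, D, E, F, G, H}, which is every attribute, so {A, E} is a candidate key.
{A, F}⁺ = {A, B, C, D, E, F, G, H}, which is every attribute, so {A, F} is a candidate key.
{A, H}⁺ = {A, B, C, D, E, F, G, H}, which is every attribute, so {A, H} is a candidate key.
{A, C, G}⁺ = {A, B, C, D, E, F, G, H}, which is every attribute, so {A, C, G} is a candidate key.
Any other superkey properly contains one of these, so there are no further candidate keys.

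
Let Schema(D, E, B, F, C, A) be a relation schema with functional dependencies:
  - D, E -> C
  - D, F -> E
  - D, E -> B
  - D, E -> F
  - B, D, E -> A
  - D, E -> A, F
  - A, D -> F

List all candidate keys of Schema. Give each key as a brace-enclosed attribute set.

{D} never appears on the right of any FD, so every key must include it.
{A, D} is a candidate key since {A, D}⁺ = {A, B, C, D, E, F} covers every attribute.
{D, E} is a candidate key since {D, E}⁺ = {A, B, C, D, E, F} covers every attribute.
{D, F} is a candidate key since {D, F}⁺ = {A, B, C, D, E, F} covers every attribute.
These are minimal and exhaustive — every other superkey contains one of them.

{A, D}, {D, E}, {D, F}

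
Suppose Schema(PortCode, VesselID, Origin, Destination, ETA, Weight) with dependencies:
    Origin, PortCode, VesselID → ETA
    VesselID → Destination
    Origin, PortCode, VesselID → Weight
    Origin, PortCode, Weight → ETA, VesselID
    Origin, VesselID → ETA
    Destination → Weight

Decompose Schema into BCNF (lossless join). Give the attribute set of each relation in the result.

{Destination, VesselID}; {Destination, Weight}; {ETA, Origin, VesselID}; {Origin, PortCode, VesselID}

Candidate keys of the original relation: {Destination, Origin, PortCode}, {Origin, PortCode, VesselID}, {Origin, PortCode, Weight}.
{Destination, ETA, Origin, PortCode, VesselID, Weight}: {VesselID} determines {Destination, VesselID, Weight} here but is not a superkey — split on VesselID → Destination, Weight, giving {Destination, VesselID, Weight} and {ETA, Origin, PortCode, VesselID}.
{Destination, VesselID, Weight}: {Destination} determines {Destination, Weight} here but is not a superkey — split on Destination → Weight, giving {Destination, Weight} and {Destination, VesselID}.
{Destination, Weight}: every determinant is a superkey — BCNF.
{Destination, VesselID}: every determinant is a superkey — BCNF.
{ETA, Origin, PortCode, VesselID}: {Origin, VesselID} determines {ETA, Origin, VesselID} here but is not a superkey — split on Origin, VesselID → ETA, giving {ETA, Origin, VesselID} and {Origin, PortCode, VesselID}.
{ETA, Origin, VesselID}: every determinant is a superkey — BCNF.
{Origin, PortCode, VesselID}: every determinant is a superkey — BCNF.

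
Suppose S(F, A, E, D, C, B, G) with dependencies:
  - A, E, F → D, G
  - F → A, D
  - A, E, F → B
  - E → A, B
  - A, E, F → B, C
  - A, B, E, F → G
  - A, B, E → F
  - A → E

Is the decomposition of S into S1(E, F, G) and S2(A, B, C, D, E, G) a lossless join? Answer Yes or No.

The shared attributes are {E, G} and {E, G}⁺ = {A, B, C, D, E, F, G}.
Since S1 ⊆ {A, B, C, D, E, F, G}, the intersection is a superkey of S1; the decomposition is lossless.

Yes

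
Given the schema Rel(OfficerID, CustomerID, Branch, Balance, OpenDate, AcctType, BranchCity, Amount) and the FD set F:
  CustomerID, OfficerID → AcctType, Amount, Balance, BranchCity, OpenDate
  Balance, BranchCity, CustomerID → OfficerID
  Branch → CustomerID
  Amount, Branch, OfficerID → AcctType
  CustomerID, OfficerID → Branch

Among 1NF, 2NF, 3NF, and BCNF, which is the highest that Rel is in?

Candidate keys: {Balance, Branch, BranchCity}, {Balance, BranchCity, CustomerID}, {Branch, OfficerID}, {CustomerID, OfficerID}. Prime attributes: {Balance, Branch, BranchCity, CustomerID, OfficerID}.
For Branch → CustomerID we have {Branch}⁺ = {Branch, CustomerID}; {Branch} is not a superkey, so BCNF fails.
Its right-hand attributes {CustomerID} are all prime, as are those of every other non-superkey FD — the relation is in 3NF.

3NF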